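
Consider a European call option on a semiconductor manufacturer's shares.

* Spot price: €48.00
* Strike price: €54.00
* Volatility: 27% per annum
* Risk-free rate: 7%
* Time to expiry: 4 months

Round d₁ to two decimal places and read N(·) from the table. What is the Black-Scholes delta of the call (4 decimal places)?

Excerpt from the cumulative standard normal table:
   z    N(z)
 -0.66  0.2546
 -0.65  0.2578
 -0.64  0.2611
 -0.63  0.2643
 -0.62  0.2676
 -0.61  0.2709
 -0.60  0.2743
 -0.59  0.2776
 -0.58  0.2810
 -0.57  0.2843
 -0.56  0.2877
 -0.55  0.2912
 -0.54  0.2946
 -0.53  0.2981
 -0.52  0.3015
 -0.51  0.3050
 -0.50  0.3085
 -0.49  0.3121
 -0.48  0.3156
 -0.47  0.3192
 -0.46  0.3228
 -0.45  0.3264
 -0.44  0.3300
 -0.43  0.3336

σ√T = 0.27·√0.3333 = 0.1559
d₁ = [ln(48/54) + (0.07 + 0.27²/2)·0.3333] / 0.1559 = [-0.1178 + 0.0355] / 0.1559 = -0.5280 ⇒ -0.53
N(d₁) = N(-0.53) = 0.2981
Δ_call = N(d₁) = 0.2981

0.2981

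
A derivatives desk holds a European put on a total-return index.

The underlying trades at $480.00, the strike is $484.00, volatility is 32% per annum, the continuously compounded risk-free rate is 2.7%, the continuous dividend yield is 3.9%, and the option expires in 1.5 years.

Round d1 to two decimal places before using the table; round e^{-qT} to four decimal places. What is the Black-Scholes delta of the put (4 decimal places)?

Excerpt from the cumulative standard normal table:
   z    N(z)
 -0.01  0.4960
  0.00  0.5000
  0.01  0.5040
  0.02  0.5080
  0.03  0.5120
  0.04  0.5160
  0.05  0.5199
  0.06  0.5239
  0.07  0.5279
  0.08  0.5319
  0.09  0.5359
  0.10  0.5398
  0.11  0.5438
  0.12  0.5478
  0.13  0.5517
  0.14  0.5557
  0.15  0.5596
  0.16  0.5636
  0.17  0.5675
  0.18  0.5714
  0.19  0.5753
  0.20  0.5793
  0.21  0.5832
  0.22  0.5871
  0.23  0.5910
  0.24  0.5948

-0.4228

σ√T = 0.32·√1.5 = 0.3919
d₁ = [ln(480/484) + (0.027 − 0.039 + 0.32²/2)·1.5] / 0.3919 = [-0.0083 + 0.0588] / 0.3919 = 0.1289 ≈ 0.13
N(d₁) = N(0.13) = 0.5517
Δ_put = e^(−qT)·(N(d₁) − 1) = 0.9432·(0.5517 − 1) = -0.4228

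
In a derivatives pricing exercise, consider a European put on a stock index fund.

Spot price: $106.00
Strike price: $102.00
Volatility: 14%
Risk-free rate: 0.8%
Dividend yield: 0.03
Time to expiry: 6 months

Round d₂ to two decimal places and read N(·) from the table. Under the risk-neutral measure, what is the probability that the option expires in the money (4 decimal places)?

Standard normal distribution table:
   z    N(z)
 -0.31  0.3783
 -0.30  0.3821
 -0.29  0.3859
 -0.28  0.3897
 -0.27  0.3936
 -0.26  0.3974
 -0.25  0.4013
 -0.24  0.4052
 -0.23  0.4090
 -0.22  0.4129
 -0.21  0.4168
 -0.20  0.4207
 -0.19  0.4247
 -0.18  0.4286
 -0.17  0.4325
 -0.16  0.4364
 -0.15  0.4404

T = 0.5;  σ√T = 0.0990
ln(S/K) + (r − q + σ²/2)T = ln(106/102) + (0.008 − 0.03 + 0.14²/2)·0.5 = 0.0385 − 0.0061 = 0.0324
d₁ = 0.0324 / 0.0990 = 0.3269 ≈ 0.33
d₂ = d₁ − σ√T = 0.3269 − 0.0990 = 0.2280 ≈ 0.23
Pr(exercise) under Q = N(−d₂) = N(-0.23) = 0.4090

0.4090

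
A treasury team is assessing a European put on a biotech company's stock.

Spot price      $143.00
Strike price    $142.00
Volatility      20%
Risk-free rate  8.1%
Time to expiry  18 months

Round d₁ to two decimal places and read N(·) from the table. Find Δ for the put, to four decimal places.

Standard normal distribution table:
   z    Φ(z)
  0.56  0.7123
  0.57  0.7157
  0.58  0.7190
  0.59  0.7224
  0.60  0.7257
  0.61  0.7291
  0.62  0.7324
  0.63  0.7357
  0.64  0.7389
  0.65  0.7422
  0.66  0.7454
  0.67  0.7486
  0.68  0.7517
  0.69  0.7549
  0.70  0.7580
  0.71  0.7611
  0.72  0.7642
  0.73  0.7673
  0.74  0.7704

-0.2578

σ√T = 0.2 × 1.2247 = 0.2449
d₁ = [ln(143/142) + (0.081 + 0.2²/2)·1.5] / 0.2449 = [0.0070 + 0.1515] / 0.2449 = 0.6471 ⇒ 0.65
N(d₁) = N(0.65) = 0.7422
Δ_put = N(d₁) − 1 = 0.7422 − 1 = -0.2578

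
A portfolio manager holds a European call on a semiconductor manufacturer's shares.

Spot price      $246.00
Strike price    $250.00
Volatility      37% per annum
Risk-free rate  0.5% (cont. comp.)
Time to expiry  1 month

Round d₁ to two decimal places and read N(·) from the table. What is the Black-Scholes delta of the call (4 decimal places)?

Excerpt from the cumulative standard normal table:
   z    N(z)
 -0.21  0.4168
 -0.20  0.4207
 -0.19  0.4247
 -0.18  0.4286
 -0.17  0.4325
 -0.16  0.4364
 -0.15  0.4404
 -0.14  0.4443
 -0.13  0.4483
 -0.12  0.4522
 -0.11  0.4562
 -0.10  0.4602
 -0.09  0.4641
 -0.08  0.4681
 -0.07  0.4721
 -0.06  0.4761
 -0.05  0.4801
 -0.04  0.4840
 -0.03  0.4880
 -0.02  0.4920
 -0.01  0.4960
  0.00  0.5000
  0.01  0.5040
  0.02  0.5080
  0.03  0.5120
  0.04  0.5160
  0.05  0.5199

σ√T = 0.37 × 0.2887 = 0.1068
ln(S/K) + (r + σ²/2)T = ln(246/250) + (0.005 + 0.37²/2)·0.08333 = -0.0161 + 0.0061 = -0.0100
d₁ = -0.0100 / 0.1068 = -0.0937 ≈ -0.09
N(d₁) = N(-0.09) = 0.4641
Δ_call = N(d₁) = 0.4641

0.4641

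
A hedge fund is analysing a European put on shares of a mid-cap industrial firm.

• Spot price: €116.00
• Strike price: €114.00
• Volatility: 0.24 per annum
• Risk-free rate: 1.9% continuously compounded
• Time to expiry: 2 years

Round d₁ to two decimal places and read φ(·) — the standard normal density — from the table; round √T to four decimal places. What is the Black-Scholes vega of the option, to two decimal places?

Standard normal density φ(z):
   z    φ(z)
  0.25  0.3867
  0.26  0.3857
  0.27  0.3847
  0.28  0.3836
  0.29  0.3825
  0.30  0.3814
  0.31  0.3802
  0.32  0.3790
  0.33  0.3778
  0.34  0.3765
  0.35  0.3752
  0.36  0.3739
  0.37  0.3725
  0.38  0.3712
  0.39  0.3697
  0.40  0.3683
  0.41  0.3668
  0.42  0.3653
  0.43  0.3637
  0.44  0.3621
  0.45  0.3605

61.98

T = 2;  σ√T = 0.3394
d₁ = [ln(116/114) + (0.019 + ½·0.24²)·2] / (σ√T) = (0.0174 + 0.0956) / 0.3394 = 0.3329 ≈ 0.33
√T = √2 = 1.4142
φ(d₁) = φ(0.33) = 0.3778
vega = S·φ(d₁)·√T = 116·0.3778·1.4142 = 61.9770
(The call has the same vega.)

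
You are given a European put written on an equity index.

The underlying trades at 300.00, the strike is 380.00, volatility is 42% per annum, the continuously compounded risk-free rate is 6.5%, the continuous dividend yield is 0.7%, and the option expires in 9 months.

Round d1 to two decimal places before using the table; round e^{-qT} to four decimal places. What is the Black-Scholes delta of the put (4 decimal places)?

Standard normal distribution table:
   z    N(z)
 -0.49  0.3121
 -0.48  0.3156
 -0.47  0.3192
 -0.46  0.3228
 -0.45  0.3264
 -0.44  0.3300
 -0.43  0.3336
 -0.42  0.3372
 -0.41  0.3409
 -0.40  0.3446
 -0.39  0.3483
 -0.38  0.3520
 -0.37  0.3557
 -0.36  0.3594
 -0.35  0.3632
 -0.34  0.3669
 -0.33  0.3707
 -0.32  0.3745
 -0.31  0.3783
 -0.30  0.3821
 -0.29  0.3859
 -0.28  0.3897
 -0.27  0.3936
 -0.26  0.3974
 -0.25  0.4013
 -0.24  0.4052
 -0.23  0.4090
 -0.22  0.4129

-0.6335

σ√T = 0.42·√0.75 = 0.3637
d₁ = [ln(300/380) + (0.065 − 0.007 + ½·0.42²)·0.75] / (σ√T) = (-0.2364 + 0.1096) / 0.3637 = -0.3484 which rounds to -0.35
N(d₁) = N(-0.35) = 0.3632
Δ_put = exp(−qT)·(N(d₁) − 1) = 0.9948·(0.3632 − 1) = -0.6335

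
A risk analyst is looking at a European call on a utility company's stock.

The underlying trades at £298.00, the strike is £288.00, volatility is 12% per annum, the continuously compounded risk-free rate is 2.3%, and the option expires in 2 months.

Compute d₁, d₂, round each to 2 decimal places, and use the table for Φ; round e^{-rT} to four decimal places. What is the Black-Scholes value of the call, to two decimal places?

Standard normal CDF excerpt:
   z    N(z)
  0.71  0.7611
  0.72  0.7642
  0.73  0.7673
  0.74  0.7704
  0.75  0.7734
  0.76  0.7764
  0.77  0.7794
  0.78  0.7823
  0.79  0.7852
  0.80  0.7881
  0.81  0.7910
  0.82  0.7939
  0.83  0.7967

σ√T = 0.12·√0.1667 = 0.0490
d₁ = [ln(298/288) + (0.023 + ½·0.12²)·0.1667] / (σ√T) = (0.0341 + 0.0050) / 0.0490 = 0.7995 which rounds to 0.80
d₂ = 0.7995 − 0.0490 = 0.7505 which rounds to 0.75
exp(−rT) = exp(−0.023·0.1667) = 0.9962
N(d₁) = N(0.80) = 0.7881;  N(d₂) = N(0.75) = 0.7734
C = 298·0.7881 − 288·0.9962·0.7734 = 234.8538 − 221.8928 = 12.9610

£12.96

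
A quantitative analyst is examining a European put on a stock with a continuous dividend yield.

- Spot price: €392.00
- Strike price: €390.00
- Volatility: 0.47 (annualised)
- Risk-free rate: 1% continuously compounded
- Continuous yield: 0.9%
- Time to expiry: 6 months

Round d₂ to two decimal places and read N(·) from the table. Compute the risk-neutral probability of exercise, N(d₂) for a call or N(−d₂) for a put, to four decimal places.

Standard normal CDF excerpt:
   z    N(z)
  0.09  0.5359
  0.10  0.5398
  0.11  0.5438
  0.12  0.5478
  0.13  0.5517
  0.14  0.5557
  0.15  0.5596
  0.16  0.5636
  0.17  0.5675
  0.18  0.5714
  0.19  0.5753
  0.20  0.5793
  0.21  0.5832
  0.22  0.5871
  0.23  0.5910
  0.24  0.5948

0.5596

T = 0.5;  σ√T = 0.3323
d₁ = [ln(392/390) + (0.01 − 0.009 + 0.47²/2)·0.5] / 0.3323 = [0.0051 + 0.0557] / 0.3323 = 0.1831 ⇒ 0.18
d₂ = d₁ − σ√T = 0.1831 − 0.3323 = -0.1493 ⇒ -0.15
Risk-neutral Pr[S_T < K] = N(−d₂) = N(0.15) = 0.5596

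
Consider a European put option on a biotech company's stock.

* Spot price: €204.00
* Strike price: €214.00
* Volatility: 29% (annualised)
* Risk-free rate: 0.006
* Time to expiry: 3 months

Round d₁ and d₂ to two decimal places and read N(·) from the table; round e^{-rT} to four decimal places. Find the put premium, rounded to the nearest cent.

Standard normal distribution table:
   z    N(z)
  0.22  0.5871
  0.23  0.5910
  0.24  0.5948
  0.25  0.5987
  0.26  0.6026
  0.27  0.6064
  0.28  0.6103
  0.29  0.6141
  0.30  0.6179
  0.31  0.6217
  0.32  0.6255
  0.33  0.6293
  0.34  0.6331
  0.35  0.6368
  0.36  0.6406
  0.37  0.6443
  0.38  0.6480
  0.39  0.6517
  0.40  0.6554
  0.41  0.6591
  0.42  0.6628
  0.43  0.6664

T = 0.25;  σ√T = 0.1450
d₁ = [ln(204/214) + (0.006 + ½·0.29²)·0.25] / (σ√T) = (-0.0479 + 0.0120) / 0.1450 = -0.2472 ≈ -0.25
d₂ = -0.2472 − 0.1450 = -0.3922 ≈ -0.39
exp(−rT) = exp(−0.006·0.25) = 0.9985
N(−d₂) = N(0.39) = 0.6517;  N(−d₁) = N(0.25) = 0.5987
P = 214·0.9985·0.6517 − 204·0.5987 = 139.2546 − 122.1348 = 17.1198

€17.12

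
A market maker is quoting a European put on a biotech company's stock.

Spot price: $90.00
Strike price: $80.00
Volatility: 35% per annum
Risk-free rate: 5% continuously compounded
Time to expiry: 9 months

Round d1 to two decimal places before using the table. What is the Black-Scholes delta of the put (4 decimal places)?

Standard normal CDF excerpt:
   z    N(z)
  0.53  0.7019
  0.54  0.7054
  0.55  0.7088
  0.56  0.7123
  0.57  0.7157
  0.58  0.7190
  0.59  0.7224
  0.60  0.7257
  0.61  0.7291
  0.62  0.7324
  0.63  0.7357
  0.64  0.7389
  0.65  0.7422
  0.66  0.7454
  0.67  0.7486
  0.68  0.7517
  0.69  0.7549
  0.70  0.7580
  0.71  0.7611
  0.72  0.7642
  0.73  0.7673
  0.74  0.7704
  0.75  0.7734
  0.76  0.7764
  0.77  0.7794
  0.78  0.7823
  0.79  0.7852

σ√T = 0.35·√0.75 = 0.3031
d₁ = [ln(90/80) + (0.05 + ½·0.35²)·0.75] / (σ√T) = (0.1178 + 0.0834) / 0.3031 = 0.6639 → 0.66
N(d₁) = N(0.66) = 0.7454
Δ_put = N(d₁) − 1 = 0.7454 − 1 = -0.2546

-0.2546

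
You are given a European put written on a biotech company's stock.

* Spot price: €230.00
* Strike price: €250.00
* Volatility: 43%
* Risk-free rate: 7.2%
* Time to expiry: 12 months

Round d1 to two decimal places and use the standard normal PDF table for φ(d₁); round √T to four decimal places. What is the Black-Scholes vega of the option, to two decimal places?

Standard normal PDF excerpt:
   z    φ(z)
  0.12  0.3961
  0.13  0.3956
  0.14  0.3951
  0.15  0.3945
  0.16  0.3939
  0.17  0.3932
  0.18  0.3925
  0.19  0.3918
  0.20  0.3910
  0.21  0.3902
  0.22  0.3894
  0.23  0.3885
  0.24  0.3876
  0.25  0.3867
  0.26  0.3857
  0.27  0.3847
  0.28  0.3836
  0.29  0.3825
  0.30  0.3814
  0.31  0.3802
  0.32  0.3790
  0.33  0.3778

90.11

σ√T = 0.43·√1 = 0.4300
d₁ = [ln(230/250) + (0.072 + 0.43²/2)·1] / 0.4300 = [-0.0834 + 0.1644] / 0.4300 = 0.1885 which rounds to 0.19
√T = √1 = 1.0000
φ(d₁) = φ(0.19) = 0.3918
vega = S·φ(d₁)·√T = 230·0.3918·1.0000 = 90.1140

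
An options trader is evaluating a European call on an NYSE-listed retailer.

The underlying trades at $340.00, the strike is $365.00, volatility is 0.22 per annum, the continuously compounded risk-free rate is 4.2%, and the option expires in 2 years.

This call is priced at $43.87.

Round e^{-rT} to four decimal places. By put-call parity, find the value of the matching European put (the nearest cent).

exp(−rT) = exp(−0.042·2) = 0.9194
Put-call parity: C − P = S − K·e^(−rT) = 340 − 365·0.9194 = 340 − 335.5810 = 4.4190
P = C − (C − P) = 43.87 − (4.4190) = 39.4510

$39.45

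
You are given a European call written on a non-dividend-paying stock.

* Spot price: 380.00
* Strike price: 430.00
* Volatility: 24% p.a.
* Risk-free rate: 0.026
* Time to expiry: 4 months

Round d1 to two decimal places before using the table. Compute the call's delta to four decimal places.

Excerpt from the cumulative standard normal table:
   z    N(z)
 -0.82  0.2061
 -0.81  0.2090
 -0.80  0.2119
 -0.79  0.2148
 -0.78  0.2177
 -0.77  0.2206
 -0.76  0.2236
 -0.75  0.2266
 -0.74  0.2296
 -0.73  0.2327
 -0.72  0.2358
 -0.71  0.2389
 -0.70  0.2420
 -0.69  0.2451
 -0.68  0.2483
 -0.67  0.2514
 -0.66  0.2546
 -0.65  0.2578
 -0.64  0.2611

σ√T = 0.24·√0.3333 = 0.1386
d₁ = [ln(380/430) + (0.026 + 0.24²/2)·0.3333] / 0.1386 = [-0.1236 + 0.0183] / 0.1386 = -0.7603 ≈ -0.76
N(d₁) = N(-0.76) = 0.2236
Δ_call = N(d₁) = 0.2236

0.2236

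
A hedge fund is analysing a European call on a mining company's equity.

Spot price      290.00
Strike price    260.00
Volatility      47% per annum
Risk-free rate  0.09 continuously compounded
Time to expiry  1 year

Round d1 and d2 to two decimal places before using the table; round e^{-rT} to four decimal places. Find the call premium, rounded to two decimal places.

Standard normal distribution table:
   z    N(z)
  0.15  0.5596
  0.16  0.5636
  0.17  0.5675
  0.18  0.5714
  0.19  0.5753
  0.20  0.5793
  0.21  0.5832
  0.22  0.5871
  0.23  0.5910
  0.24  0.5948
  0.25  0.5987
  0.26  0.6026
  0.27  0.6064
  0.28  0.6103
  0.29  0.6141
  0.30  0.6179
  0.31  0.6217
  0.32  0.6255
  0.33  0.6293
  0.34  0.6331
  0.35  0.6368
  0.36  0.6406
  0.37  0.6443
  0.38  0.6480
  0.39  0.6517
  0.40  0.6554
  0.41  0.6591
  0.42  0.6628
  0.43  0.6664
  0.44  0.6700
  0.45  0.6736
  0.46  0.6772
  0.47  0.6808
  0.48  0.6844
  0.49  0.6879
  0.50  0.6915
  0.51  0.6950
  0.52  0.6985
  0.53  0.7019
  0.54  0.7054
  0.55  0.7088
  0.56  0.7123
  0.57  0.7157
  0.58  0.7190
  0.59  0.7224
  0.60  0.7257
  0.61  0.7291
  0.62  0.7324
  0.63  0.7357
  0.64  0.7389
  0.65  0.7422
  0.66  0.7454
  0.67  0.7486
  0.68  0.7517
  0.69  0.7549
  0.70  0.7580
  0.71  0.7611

σ√T = 0.47 × 1.0000 = 0.4700
d₁ = [ln(290/260) + (0.09 + 0.47²/2)·1] / 0.4700 = [0.1092 + 0.2004] / 0.4700 = 0.6588 which rounds to 0.66
d₂ = d₁ − σ√T = 0.6588 − 0.4700 = 0.1888 which rounds to 0.19
e^(−rT) = e^(−0.09·1) = 0.9139
N(d₁) = N(0.66) = 0.7454;  N(d₂) = N(0.19) = 0.5753
C = 290·0.7454 − 260·0.9139·0.5753 = 216.1660 − 136.6993 = 79.4667

79.47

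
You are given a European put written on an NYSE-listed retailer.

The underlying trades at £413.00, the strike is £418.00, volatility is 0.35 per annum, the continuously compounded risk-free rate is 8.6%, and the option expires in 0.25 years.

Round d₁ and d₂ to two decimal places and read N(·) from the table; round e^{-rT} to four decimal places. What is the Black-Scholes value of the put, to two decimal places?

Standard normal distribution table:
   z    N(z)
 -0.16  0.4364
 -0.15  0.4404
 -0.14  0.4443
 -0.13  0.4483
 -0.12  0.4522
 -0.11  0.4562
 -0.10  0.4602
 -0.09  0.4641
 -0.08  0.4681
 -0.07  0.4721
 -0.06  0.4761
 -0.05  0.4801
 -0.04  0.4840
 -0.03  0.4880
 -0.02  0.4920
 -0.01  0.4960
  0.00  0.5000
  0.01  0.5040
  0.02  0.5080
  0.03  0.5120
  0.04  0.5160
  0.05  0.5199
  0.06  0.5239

σ√T = 0.35·√0.25 = 0.1750
d₁ = [ln(413/418) + (0.086 + 0.35²/2)·0.25] / 0.1750 = [-0.0120 + 0.0368] / 0.1750 = 0.1416 ≈ 0.14
d₂ = d₁ − σ√T = 0.1416 − 0.1750 = -0.0334 ≈ -0.03
e^(−rT) = e^(−0.086·0.25) = 0.9787
P = 418·0.9787·N(0.03) − 413·N(-0.14) = 418·0.9787·0.5120 − 413·0.4443 = 209.4575 − 183.4959 = 25.9616

£25.96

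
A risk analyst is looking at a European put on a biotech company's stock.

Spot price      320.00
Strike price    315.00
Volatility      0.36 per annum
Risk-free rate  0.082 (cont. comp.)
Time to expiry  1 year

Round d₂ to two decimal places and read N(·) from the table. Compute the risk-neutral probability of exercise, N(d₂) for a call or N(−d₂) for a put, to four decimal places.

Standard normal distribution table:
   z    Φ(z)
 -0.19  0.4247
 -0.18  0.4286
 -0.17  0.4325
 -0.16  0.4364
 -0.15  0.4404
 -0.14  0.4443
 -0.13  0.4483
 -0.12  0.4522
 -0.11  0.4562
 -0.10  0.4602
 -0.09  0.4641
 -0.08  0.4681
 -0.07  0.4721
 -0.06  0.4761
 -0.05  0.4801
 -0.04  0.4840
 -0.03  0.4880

σ√T = 0.36·√1 = 0.3600
d₁ = [ln(320/315) + (0.082 + 0.36²/2)·1] / 0.3600 = [0.0157 + 0.1468] / 0.3600 = 0.4515 which rounds to 0.45
d₂ = d₁ − σ√T = 0.4515 − 0.3600 = 0.0915 which rounds to 0.09
Pr(exercise) under Q = N(−d₂) = N(-0.09) = 0.4641

0.4641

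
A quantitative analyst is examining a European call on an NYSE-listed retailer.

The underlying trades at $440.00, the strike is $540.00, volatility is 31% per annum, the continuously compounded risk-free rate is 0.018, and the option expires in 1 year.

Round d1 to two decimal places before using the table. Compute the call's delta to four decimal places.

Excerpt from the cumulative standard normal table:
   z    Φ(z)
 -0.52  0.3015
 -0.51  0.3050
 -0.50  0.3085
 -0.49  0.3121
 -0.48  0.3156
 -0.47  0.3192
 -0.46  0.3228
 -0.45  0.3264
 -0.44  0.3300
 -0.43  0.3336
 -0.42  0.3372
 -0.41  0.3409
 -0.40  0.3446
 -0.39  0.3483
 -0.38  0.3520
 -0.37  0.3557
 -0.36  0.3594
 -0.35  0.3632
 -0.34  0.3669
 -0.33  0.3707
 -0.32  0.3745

0.3264

T = 1;  σ√T = 0.3100
ln(S/K) + (r + σ²/2)T = ln(440/540) + (0.018 + 0.31²/2)·1 = -0.2048 + 0.0660 = -0.1387
d₁ = -0.1387 / 0.3100 = -0.4476 which rounds to -0.45
N(d₁) = N(-0.45) = 0.3264
Δ_call = N(d₁) = 0.3264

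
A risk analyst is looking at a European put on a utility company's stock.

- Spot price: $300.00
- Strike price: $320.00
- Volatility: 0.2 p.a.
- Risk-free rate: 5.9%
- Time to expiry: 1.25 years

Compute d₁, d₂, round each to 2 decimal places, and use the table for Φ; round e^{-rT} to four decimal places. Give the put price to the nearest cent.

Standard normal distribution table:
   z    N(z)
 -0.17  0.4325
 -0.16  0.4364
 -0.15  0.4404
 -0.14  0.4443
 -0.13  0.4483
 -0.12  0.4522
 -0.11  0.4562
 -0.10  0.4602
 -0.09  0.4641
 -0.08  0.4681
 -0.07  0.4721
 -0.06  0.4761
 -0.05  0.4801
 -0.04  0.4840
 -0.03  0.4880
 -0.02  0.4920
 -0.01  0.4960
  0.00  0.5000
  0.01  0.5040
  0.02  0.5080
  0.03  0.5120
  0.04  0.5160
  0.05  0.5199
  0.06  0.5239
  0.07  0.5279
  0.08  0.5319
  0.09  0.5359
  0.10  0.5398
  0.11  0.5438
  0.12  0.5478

$24.80

σ√T = 0.2 × 1.1180 = 0.2236
d₁ = [ln(300/320) + (0.059 + 0.2²/2)·1.25] / 0.2236 = [-0.0645 + 0.0988] / 0.2236 = 0.1530 ≈ 0.15
d₂ = d₁ − σ√T = 0.1530 − 0.2236 = -0.0706 ≈ -0.07
exp(−rT) = exp(−0.059·1.25) = 0.9289
N(−d₂) = N(0.07) = 0.5279;  N(−d₁) = N(-0.15) = 0.4404
P = 320·0.9289·0.5279 − 300·0.4404 = 156.9172 − 132.1200 = 24.7972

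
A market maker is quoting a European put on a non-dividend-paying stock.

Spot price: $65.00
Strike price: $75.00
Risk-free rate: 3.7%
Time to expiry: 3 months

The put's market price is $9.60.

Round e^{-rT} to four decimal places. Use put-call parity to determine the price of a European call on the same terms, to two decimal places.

e^(−rT) = e^(−0.037·0.25) = 0.9908
Put-call parity: C − P = S − K·e^(−rT) = 65 − 75·0.9908 = 65 − 74.3100 = -9.3100
C = P + (C − P) = 9.60 + (-9.3100) = 0.2900

$0.29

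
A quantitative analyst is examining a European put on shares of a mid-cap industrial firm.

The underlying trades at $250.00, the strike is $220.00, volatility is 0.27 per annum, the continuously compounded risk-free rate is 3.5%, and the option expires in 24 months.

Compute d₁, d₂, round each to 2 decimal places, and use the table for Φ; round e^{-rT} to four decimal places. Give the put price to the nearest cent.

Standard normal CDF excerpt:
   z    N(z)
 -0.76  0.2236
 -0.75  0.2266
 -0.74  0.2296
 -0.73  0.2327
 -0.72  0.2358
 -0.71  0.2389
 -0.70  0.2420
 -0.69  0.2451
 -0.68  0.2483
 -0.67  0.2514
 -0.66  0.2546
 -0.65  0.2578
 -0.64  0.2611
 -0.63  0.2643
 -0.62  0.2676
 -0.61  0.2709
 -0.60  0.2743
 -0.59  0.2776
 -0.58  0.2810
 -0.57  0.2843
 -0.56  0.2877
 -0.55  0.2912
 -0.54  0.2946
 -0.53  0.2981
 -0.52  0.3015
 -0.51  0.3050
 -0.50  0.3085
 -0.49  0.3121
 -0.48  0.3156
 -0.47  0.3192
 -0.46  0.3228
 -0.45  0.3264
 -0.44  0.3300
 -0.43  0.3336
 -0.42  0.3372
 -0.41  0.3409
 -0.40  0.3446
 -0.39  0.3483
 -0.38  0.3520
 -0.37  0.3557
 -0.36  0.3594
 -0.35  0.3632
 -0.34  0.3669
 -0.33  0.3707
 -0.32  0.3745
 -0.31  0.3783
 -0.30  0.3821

σ√T = 0.27 × 1.4142 = 0.3818
ln(S/K) + (r + σ²/2)T = ln(250/220) + (0.035 + 0.27²/2)·2 = 0.1278 + 0.1429 = 0.2707
d₁ = 0.2707 / 0.3818 = 0.7090 which rounds to 0.71
d₂ = d₁ − σ√T = 0.7090 − 0.3818 = 0.3272 which rounds to 0.33
exp(−rT) = exp(−0.035·2) = 0.9324
P = 220·0.9324·N(-0.33) − 250·N(-0.71) = 220·0.9324·0.3707 − 250·0.2389 = 76.0409 − 59.7250 = 16.3159

$16.32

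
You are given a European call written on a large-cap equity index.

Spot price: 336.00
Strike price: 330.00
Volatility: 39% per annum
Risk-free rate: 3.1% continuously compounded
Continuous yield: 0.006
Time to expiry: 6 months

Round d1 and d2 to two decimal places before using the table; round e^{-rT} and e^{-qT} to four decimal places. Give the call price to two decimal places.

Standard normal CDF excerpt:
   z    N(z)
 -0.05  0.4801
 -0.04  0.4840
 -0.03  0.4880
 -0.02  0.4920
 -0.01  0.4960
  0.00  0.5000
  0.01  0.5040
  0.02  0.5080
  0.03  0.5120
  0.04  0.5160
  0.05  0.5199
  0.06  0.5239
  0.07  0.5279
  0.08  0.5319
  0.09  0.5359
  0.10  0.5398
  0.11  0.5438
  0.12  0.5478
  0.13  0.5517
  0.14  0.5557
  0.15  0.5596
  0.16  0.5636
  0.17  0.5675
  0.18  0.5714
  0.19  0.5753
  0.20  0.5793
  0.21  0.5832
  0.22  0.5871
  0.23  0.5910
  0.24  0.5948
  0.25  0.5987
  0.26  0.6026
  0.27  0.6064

σ√T = 0.39 × 0.7071 = 0.2758
d₁ = [ln(336/330) + (0.031 − 0.006 + 0.39²/2)·0.5] / 0.2758 = [0.0180 + 0.0505] / 0.2758 = 0.2486 → 0.25
d₂ = d₁ − σ√T = 0.2486 − 0.2758 = -0.0272 → -0.03
exp(−qT) = exp(−0.006·0.5) = 0.9970;  exp(−rT) = exp(−0.031·0.5) = 0.9846
C = 336·0.9970·N(0.25) − 330·0.9846·N(-0.03) = 336·0.9970·0.5987 − 330·0.9846·0.4880 = 200.5597 − 158.5600 = 41.9997

42.00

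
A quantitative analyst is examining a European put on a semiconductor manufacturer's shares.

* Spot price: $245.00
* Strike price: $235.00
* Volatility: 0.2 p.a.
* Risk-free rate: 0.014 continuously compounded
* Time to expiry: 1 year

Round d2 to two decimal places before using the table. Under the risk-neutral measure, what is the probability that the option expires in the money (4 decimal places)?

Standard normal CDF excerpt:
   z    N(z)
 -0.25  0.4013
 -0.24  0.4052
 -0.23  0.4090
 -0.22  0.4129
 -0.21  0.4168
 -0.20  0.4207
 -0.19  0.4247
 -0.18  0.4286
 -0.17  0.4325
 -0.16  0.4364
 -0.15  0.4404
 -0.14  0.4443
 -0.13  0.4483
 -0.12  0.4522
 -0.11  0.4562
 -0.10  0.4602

0.4286

σ√T = 0.2·√1 = 0.2000
d₁ = [ln(245/235) + (0.014 + ½·0.2²)·1] / (σ√T) = (0.0417 + 0.0340) / 0.2000 = 0.3784 → 0.38
d₂ = 0.3784 − 0.2000 = 0.1784 → 0.18
Risk-neutral Pr[S_T < K] = N(−d₂) = N(-0.18) = 0.4286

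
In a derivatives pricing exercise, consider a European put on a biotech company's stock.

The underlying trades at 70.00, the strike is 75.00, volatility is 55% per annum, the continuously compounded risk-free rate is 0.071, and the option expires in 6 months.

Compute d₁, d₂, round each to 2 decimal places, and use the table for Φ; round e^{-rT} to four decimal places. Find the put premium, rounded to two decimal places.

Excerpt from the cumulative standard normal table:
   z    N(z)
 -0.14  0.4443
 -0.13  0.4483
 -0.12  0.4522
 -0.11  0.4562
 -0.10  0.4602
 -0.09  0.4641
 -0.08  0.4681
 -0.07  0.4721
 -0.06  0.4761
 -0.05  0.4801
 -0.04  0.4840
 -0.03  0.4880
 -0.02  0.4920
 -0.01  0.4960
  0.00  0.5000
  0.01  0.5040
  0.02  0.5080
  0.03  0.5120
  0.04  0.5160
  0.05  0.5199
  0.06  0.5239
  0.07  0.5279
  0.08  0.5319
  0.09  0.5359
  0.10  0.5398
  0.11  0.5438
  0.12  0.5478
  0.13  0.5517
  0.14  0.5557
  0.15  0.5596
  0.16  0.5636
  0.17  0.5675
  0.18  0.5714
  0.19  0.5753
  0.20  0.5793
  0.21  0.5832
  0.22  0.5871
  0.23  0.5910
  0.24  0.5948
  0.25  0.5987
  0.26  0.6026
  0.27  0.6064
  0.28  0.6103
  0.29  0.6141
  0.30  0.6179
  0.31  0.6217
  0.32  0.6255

σ√T = 0.55·√0.5 = 0.3889
ln(S/K) + (r + σ²/2)T = ln(70/75) + (0.071 + 0.55²/2)·0.5 = -0.0690 + 0.1111 = 0.0421
d₁ = 0.0421 / 0.3889 = 0.1083 which rounds to 0.11
d₂ = d₁ − σ√T = 0.1083 − 0.3889 = -0.2806 which rounds to -0.28
exp(−rT) = exp(−0.071·0.5) = 0.9651
N(−d₂) = N(0.28) = 0.6103;  N(−d₁) = N(-0.11) = 0.4562
P = 75·0.9651·0.6103 − 70·0.4562 = 44.1750 − 31.9340 = 12.2410

12.24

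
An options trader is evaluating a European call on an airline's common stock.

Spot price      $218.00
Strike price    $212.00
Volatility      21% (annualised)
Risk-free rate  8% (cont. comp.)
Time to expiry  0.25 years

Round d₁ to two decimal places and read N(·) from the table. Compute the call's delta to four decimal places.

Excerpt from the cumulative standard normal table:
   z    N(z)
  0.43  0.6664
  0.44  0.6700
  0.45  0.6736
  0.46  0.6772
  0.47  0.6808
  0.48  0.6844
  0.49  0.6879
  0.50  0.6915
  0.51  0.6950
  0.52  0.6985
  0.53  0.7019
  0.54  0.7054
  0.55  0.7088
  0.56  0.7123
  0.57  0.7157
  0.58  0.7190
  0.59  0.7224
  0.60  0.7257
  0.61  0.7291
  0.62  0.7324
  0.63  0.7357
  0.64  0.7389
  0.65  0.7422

0.6950

σ√T = 0.21·√0.25 = 0.1050
d₁ = [ln(218/212) + (0.08 + ½·0.21²)·0.25] / (σ√T) = (0.0279 + 0.0255) / 0.1050 = 0.5088 ⇒ 0.51
N(d₁) = N(0.51) = 0.6950
Δ_call = N(d₁) = 0.6950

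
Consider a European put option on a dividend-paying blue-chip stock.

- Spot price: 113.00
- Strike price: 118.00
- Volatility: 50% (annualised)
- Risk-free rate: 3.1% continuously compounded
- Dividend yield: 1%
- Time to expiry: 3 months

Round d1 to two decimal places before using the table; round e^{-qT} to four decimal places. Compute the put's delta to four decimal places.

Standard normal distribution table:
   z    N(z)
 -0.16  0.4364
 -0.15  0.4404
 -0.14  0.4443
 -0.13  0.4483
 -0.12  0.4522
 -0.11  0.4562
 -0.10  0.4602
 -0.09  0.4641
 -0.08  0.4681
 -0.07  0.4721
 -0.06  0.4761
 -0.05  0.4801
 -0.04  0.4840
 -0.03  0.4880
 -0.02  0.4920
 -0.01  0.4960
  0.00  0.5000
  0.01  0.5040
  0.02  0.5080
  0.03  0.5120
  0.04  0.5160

T = 0.25;  σ√T = 0.2500
d₁ = [ln(113/118) + (0.031 − 0.01 + 0.5²/2)·0.25] / 0.2500 = [-0.0433 + 0.0365] / 0.2500 = -0.0272 ⇒ -0.03
N(d₁) = N(-0.03) = 0.4880
Δ_put = exp(−qT)·(N(d₁) − 1) = 0.9975·(0.4880 − 1) = -0.5107

-0.5107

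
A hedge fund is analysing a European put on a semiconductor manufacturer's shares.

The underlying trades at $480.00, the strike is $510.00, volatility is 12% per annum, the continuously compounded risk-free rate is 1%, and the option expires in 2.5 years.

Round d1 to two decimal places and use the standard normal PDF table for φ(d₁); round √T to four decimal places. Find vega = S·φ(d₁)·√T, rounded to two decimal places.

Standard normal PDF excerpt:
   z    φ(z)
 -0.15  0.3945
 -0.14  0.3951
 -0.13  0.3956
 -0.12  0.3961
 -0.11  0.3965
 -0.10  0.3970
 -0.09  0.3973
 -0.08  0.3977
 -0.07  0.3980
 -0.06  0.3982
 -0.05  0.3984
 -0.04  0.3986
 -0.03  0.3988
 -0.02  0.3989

301.52

σ√T = 0.12 × 1.5811 = 0.1897
d₁ = [ln(480/510) + (0.01 + ½·0.12²)·2.5] / (σ√T) = (-0.0606 + 0.0430) / 0.1897 = -0.0929 ⇒ -0.09
√T = √2.5 = 1.5811
φ(d₁) = φ(-0.09) = 0.3973
vega = S·φ(d₁)·√T = 480·0.3973·1.5811 = 301.5221
(Call and put vega coincide under Black-Scholes.)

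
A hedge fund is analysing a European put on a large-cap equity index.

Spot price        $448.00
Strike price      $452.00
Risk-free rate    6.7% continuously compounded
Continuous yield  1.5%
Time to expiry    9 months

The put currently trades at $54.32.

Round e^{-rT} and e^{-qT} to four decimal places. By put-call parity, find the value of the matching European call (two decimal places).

exp(−qT) = exp(−0.015·0.75) = 0.9888;  exp(−rT) = exp(−0.067·0.75) = 0.9510
Put-call parity: C − P = S·e^(−qT) − K·e^(−rT) = 448·0.9888 − 452·0.9510 = 442.9824 − 429.8520 = 13.1304
C = P + (C − P) = 54.32 + (13.1304) = 67.4504

$67.45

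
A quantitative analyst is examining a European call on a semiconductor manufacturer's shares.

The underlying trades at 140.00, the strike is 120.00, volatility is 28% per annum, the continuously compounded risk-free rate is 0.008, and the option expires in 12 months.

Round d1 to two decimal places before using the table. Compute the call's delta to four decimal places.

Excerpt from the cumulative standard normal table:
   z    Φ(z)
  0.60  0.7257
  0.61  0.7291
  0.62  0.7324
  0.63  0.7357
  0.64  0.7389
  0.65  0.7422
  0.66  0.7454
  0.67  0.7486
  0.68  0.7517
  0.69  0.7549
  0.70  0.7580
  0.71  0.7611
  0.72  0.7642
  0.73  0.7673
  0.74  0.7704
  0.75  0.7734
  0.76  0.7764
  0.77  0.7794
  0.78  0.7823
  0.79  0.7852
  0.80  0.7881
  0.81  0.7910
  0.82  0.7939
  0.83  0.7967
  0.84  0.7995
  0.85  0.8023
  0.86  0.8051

0.7642

σ√T = 0.28·√1 = 0.2800
d₁ = [ln(140/120) + (0.008 + 0.28²/2)·1] / 0.2800 = [0.1542 + 0.0472] / 0.2800 = 0.7191 ⇒ 0.72
N(d₁) = N(0.72) = 0.7642
Δ_call = N(d₁) = 0.7642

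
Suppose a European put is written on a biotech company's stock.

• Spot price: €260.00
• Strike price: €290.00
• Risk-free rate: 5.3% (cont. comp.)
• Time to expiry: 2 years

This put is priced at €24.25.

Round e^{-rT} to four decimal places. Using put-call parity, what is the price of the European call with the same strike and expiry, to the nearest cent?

e^(−rT) = e^(−0.053·2) = 0.8994
Put-call parity: C − P = S − K·e^(−rT) = 260 − 290·0.8994 = 260 − 260.8260 = -0.8260
C = P + (C − P) = 24.25 + (-0.8260) = 23.4240

€23.42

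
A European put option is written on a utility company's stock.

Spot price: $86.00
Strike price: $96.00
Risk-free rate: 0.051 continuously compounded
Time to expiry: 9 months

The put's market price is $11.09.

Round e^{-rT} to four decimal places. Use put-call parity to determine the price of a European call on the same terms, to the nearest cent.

e^(−rT) = e^(−0.051·0.75) = 0.9625
Put-call parity: C − P = S − K·e^(−rT) = 86 − 96·0.9625 = 86 − 92.4000 = -6.4000
C = P + (C − P) = 11.09 + (-6.4000) = 4.6900

$4.69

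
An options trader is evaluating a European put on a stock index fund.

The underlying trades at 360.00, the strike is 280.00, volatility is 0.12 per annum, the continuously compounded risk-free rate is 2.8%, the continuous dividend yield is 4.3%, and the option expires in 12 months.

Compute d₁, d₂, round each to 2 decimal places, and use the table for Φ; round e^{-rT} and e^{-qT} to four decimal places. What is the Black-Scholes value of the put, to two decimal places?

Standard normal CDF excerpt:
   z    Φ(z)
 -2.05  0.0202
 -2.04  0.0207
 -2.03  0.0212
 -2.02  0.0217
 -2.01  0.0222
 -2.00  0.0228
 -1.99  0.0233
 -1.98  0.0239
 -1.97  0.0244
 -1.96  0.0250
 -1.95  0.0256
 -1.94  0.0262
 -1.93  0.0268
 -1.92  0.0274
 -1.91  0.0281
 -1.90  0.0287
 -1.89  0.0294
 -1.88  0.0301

T = 1;  σ√T = 0.1200
d₁ = [ln(360/280) + (0.028 − 0.043 + 0.12²/2)·1] / 0.1200 = [0.2513 − 0.0078] / 0.1200 = 2.0293 ⇒ 2.03
d₂ = d₁ − σ√T = 2.0293 − 0.1200 = 1.9093 ⇒ 1.91
exp(−qT) = exp(−0.043·1) = 0.9579;  exp(−rT) = exp(−0.028·1) = 0.9724
N(−d₂) = N(-1.91) = 0.0281;  N(−d₁) = N(-2.03) = 0.0212
P = 280·0.9724·0.0281 − 360·0.9579·0.0212 = 7.6508 − 7.3107 = 0.3402

0.34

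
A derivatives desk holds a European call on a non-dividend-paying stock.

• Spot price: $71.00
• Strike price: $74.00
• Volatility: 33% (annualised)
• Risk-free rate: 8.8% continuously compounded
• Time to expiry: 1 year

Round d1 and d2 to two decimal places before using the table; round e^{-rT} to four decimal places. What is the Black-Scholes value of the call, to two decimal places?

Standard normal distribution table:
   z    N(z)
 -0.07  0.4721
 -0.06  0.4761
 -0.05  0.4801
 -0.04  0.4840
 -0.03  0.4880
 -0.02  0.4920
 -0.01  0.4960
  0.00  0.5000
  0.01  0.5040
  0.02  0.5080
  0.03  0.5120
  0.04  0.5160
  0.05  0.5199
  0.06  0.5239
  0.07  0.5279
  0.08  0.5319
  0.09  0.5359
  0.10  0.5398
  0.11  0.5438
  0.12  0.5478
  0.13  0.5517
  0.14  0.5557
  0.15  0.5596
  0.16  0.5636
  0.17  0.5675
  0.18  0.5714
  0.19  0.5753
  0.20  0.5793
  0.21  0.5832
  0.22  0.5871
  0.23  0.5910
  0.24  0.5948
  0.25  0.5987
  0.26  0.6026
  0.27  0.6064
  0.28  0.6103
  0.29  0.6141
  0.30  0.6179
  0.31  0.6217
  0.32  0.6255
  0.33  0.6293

$10.80

T = 1;  σ√T = 0.3300
ln(S/K) + (r + σ²/2)T = ln(71/74) + (0.088 + 0.33²/2)·1 = -0.0414 + 0.1424 = 0.1011
d₁ = 0.1011 / 0.3300 = 0.3063 ≈ 0.31
d₂ = d₁ − σ√T = 0.3063 − 0.3300 = -0.0237 ≈ -0.02
e^(−rT) = e^(−0.088·1) = 0.9158
C = 71·N(0.31) − 74·0.9158·N(-0.02) = 71·0.6217 − 74·0.9158·0.4920 = 44.1407 − 33.3424 = 10.7983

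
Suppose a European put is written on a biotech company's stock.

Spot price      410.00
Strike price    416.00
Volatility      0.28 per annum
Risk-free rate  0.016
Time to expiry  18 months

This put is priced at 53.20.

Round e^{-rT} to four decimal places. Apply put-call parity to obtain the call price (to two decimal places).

57.06

exp(−rT) = exp(−0.016·1.5) = 0.9763
Put-call parity: C − P = S − K·e^(−rT) = 410 − 416·0.9763 = 410 − 406.1408 = 3.8592
C = P + (C − P) = 53.20 + (3.8592) = 57.0592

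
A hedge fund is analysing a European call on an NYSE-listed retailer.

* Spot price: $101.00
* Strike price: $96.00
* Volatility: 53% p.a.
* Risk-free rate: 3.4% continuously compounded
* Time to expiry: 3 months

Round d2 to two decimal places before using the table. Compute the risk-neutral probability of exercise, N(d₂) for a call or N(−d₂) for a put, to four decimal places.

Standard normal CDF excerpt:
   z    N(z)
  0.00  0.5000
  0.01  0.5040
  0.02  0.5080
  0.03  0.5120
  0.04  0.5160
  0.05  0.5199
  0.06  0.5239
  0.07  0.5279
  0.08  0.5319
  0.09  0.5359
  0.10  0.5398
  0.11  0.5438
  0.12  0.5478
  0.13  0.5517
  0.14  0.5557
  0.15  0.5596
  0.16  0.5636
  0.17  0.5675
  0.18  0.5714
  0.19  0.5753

0.5359

σ√T = 0.53 × 0.5000 = 0.2650
d₁ = [ln(101/96) + (0.034 + 0.53²/2)·0.25] / 0.2650 = [0.0508 + 0.0436] / 0.2650 = 0.3562 ⇒ 0.36
d₂ = d₁ − σ√T = 0.3562 − 0.2650 = 0.0912 ⇒ 0.09
Pr(exercise) under Q = N(d₂) = 0.5359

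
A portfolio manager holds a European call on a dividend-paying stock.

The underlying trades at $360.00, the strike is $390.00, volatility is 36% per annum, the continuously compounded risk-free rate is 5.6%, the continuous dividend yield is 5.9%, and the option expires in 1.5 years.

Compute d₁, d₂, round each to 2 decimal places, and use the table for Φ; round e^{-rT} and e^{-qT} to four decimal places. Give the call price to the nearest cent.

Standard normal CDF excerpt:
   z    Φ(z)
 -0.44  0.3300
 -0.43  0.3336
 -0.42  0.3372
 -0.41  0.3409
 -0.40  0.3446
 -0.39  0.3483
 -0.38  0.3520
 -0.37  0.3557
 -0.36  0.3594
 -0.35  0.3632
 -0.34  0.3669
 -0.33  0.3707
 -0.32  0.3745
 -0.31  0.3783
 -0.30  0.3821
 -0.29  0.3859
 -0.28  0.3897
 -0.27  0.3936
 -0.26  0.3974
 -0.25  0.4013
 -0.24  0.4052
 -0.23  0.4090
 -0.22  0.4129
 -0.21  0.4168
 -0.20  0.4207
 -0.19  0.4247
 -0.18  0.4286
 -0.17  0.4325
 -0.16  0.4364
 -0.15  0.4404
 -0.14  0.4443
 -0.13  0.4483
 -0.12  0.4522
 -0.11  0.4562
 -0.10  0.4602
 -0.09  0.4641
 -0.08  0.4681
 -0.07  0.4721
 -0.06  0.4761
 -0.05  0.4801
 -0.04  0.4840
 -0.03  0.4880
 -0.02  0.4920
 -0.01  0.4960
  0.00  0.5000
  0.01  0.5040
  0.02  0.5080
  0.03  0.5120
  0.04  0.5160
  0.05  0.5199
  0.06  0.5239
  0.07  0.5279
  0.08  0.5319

$46.47

σ√T = 0.36·√1.5 = 0.4409
d₁ = [ln(360/390) + (0.056 − 0.059 + 0.36²/2)·1.5] / 0.4409 = [-0.0800 + 0.0927] / 0.4409 = 0.0287 ≈ 0.03
d₂ = d₁ − σ√T = 0.0287 − 0.4409 = -0.4122 ≈ -0.41
e^(−qT) = e^(−0.059·1.5) = 0.9153;  e^(−rT) = e^(−0.056·1.5) = 0.9194
C = 360·0.9153·N(0.03) − 390·0.9194·N(-0.41) = 360·0.9153·0.5120 − 390·0.9194·0.3409 = 168.7081 − 122.2351 = 46.4729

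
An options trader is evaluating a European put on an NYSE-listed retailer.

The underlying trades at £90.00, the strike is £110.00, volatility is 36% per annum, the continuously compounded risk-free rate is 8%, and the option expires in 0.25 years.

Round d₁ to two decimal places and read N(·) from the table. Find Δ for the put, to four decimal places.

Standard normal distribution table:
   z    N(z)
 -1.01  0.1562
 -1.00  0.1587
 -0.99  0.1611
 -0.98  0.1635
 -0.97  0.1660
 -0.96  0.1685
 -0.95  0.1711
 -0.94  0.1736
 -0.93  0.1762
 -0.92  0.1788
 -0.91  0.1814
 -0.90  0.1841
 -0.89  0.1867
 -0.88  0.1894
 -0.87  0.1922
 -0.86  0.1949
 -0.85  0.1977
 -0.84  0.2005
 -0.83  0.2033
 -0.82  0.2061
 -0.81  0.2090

T = 0.25;  σ√T = 0.1800
d₁ = [ln(90/110) + (0.08 + 0.36²/2)·0.25] / 0.1800 = [-0.2007 + 0.0362] / 0.1800 = -0.9137 ⇒ -0.91
N(d₁) = N(-0.91) = 0.1814
Δ_put = N(d₁) − 1 = 0.1814 − 1 = -0.8186

-0.8186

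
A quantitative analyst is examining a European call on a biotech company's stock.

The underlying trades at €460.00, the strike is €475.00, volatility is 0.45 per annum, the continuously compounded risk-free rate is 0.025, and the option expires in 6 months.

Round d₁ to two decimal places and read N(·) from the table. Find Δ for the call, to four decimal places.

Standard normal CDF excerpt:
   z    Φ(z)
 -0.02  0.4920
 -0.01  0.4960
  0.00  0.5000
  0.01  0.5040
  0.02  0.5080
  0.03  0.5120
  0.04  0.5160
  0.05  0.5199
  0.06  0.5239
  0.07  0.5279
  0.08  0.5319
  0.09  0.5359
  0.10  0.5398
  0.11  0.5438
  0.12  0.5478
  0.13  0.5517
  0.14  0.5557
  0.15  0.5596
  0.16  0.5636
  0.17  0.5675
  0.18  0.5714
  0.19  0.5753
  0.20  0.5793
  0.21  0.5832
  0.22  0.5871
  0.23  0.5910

0.5398

σ√T = 0.45 × 0.7071 = 0.3182
d₁ = [ln(460/475) + (0.025 + 0.45²/2)·0.5] / 0.3182 = [-0.0321 + 0.0631] / 0.3182 = 0.0975 ≈ 0.10
N(d₁) = N(0.10) = 0.5398
Δ_call = N(d₁) = 0.5398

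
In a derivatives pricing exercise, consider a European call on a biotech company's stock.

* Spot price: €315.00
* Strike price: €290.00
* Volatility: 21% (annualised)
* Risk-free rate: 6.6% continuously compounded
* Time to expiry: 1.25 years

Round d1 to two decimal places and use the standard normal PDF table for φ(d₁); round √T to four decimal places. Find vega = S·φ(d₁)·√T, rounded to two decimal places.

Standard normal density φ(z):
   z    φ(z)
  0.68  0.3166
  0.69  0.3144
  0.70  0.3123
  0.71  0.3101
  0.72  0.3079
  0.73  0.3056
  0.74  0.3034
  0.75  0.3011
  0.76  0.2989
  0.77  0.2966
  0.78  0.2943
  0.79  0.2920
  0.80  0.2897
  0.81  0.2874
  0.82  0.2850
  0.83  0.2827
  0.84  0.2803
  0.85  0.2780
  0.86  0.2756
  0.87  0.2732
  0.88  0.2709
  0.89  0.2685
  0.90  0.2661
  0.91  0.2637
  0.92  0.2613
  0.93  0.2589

σ√T = 0.21·√1.25 = 0.2348
d₁ = [ln(315/290) + (0.066 + 0.21²/2)·1.25] / 0.2348 = [0.0827 + 0.1101] / 0.2348 = 0.8210 ≈ 0.82
√T = √1.25 = 1.1180
φ(d₁) = φ(0.82) = 0.2850
vega = S·φ(d₁)·√T = 315·0.2850·1.1180 = 100.3684

100.37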